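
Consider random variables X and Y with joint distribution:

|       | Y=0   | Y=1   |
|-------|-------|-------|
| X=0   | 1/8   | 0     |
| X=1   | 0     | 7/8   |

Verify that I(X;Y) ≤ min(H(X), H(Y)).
Marginal P(X) (row sums):
  P(X=0) = 1/8 + 0 = 1/8
  P(X=1) = 0 + 7/8 = 7/8
Marginal P(Y) (column sums):
  P(Y=0) = 1/8 + 0 = 1/8
  P(Y=1) = 0 + 7/8 = 7/8

H(X) = -[(1/8)·log₂(1/8) + (7/8)·log₂(7/8)]
  = 0.3750 + 0.1686
  = 0.5436 bits
H(Y) = -[(1/8)·log₂(1/8) + (7/8)·log₂(7/8)]
  = 0.3750 + 0.1686
  = 0.5436 bits
H(X,Y) = -[(1/8)·log₂(1/8) + (7/8)·log₂(7/8)]
  = 0.3750 + 0.1686
  = 0.5436 bits

I(X;Y) = H(X) + H(Y) - H(X,Y)
  = 0.5436 + 0.5436 - 0.5436
  = 0.5436 bits

min(H(X), H(Y)) = min(0.5436, 0.5436) = 0.5436 bits
Since 0.5436 ≤ 0.5436, the bound is satisfied ✓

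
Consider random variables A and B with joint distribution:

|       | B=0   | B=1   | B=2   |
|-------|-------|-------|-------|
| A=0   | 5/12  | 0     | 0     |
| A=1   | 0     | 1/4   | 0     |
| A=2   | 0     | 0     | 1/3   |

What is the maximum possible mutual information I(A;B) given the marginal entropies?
The upper bound on mutual information is I(A;B) ≤ min(H(A), H(B)).

Marginal P(A) (row sums):
  P(A=0) = 5/12 + 0 + 0 = 5/12
  P(A=1) = 0 + 1/4 + 0 = 1/4
  P(A=2) = 0 + 0 + 1/3 = 1/3
Marginal P(B) (column sums):
  P(B=0) = 5/12 + 0 + 0 = 5/12
  P(B=1) = 0 + 1/4 + 0 = 1/4
  P(B=2) = 0 + 0 + 1/3 = 1/3

H(A) = -[(5/12)·log₂(5/12) + (1/4)·log₂(1/4) + (1/3)·log₂(1/3)]
  = 0.5263 + 0.5000 + 0.5283
  = 1.5546 bits
H(B) = -[(5/12)·log₂(5/12) + (1/4)·log₂(1/4) + (1/3)·log₂(1/3)]
  = 0.5263 + 0.5000 + 0.5283
  = 1.5546 bits

Maximum possible I(A;B) = min(1.5546, 1.5546) = 1.5546 bits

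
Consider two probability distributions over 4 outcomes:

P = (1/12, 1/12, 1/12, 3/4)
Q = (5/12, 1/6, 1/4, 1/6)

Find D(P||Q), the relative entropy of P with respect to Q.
D(P||Q) = Σ P(i) log₂(P(i)/Q(i))
  i=0: (1/12) × log₂((1/12)/(5/12)) = (1/12) × log₂(1/5) = -0.1935
  i=1: (1/12) × log₂((1/12)/(1/6)) = (1/12) × log₂(1/2) = -0.0833
  i=2: (1/12) × log₂((1/12)/(1/4)) = (1/12) × log₂(1/3) = -0.1321
  i=3: (3/4) × log₂((3/4)/(1/6)) = (3/4) × log₂(9/2) = 1.6274
D(P||Q) = -0.1935 - 0.0833 - 0.1321 + 1.6274
  = 1.2185 bits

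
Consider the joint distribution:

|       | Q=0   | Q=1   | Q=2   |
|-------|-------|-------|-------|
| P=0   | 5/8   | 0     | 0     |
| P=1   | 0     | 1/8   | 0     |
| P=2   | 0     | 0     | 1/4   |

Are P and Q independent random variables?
Marginal P(P) (row sums):
  P(P=0) = 5/8 + 0 + 0 = 5/8
  P(P=1) = 0 + 1/8 + 0 = 1/8
  P(P=2) = 0 + 0 + 1/4 = 1/4
Marginal P(Q) (column sums):
  P(Q=0) = 5/8 + 0 + 0 = 5/8
  P(Q=1) = 0 + 1/8 + 0 = 1/8
  P(Q=2) = 0 + 0 + 1/4 = 1/4

P and Q are independent iff P(P=i,Q=j) = P(P=i)·P(Q=j) for every cell.
  P(P=0)·P(Q=0) = 5/8 × 5/8 = 25/64, but P(P=0,Q=0) = 5/8 ✗

No, P and Q are not independent. Quantitatively, I(P;Q) > 0:

H(P) = -[(5/8)·log₂(5/8) + (1/8)·log₂(1/8) + (1/4)·log₂(1/4)]
  = 0.4238 + 0.3750 + 0.5000
  = 1.2988 bits
H(Q) = -[(5/8)·log₂(5/8) + (1/8)·log₂(1/8) + (1/4)·log₂(1/4)]
  = 0.4238 + 0.3750 + 0.5000
  = 1.2988 bits
H(P,Q) = -[(5/8)·log₂(5/8) + (1/8)·log₂(1/8) + (1/4)·log₂(1/4)]
  = 0.4238 + 0.3750 + 0.5000
  = 1.2988 bits
I(P;Q) = H(P) + H(Q) - H(P,Q) = 1.2988 + 1.2988 - 1.2988 = 1.2988 bits > 0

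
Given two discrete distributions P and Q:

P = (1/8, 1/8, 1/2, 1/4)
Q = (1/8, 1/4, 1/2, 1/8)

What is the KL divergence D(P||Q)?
D(P||Q) = Σ P(i) log₂(P(i)/Q(i))
  i=0: (1/8) × log₂((1/8)/(1/8)) = (1/8) × log₂(1) = 0.0000
  i=1: (1/8) × log₂((1/8)/(1/4)) = (1/8) × log₂(1/2) = -0.1250
  i=2: (1/2) × log₂((1/2)/(1/2)) = (1/2) × log₂(1) = 0.0000
  i=3: (1/4) × log₂((1/4)/(1/8)) = (1/4) × log₂(2) = 0.2500
D(P||Q) = 0.0000 - 0.1250 + 0.0000 + 0.2500
  = 0.1250 bits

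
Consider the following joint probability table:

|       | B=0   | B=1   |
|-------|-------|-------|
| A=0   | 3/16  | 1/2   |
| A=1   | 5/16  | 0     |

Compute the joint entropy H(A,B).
H(A,B) = -Σ P(A,B) log₂ P(A,B), summed over the non-zero cells:
H(A,B) = -[(3/16)·log₂(3/16) + (1/2)·log₂(1/2) + (5/16)·log₂(5/16)]
  = 0.4528 + 0.5000 + 0.5244
  = 1.4772 bits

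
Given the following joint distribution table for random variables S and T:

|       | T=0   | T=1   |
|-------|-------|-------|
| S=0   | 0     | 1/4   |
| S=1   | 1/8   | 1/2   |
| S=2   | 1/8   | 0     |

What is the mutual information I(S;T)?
Marginal P(S) (row sums):
  P(S=0) = 0 + 1/4 = 1/4
  P(S=1) = 1/8 + 1/2 = 5/8
  P(S=2) = 1/8 + 0 = 1/8
Marginal P(T) (column sums):
  P(T=0) = 0 + 1/8 + 1/8 = 1/4
  P(T=1) = 1/4 + 1/2 + 0 = 3/4

H(S) = -[(1/4)·log₂(1/4) + (5/8)·log₂(5/8) + (1/8)·log₂(1/8)]
  = 0.5000 + 0.4238 + 0.3750
  = 1.2988 bits
H(T) = -[(1/4)·log₂(1/4) + (3/4)·log₂(3/4)]
  = 0.5000 + 0.3113
  = 0.8113 bits
H(S,T) = -[(1/4)·log₂(1/4) + (1/8)·log₂(1/8) + (1/2)·log₂(1/2) + (1/8)·log₂(1/8)]
  = 0.5000 + 0.3750 + 0.5000 + 0.3750
  = 1.7500 bits

I(S;T) = H(S) + H(T) - H(S,T)
  = 1.2988 + 0.8113 - 1.7500
  = 0.3601 bits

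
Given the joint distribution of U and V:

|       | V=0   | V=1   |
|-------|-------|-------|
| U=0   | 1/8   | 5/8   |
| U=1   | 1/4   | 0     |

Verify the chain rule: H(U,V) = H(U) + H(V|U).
Left side:
H(U,V) = -[(1/8)·log₂(1/8) + (5/8)·log₂(5/8) + (1/4)·log₂(1/4)]
  = 0.3750 + 0.4238 + 0.5000
  = 1.2988 bits

Right side:
Marginal P(U) (row sums):
  P(U=0) = 1/8 + 5/8 = 3/4
  P(U=1) = 1/4 + 0 = 1/4
H(U) = -[(3/4)·log₂(3/4) + (1/4)·log₂(1/4)]
  = 0.3113 + 0.5000
  = 0.8113 bits
H(V|U) = -Σ P(U,V)·log₂ P(V|U), where P(V|U) = P(U,V) / P(U)
  (cells with P(U,V) = 0 contribute 0)
  (U=0,V=0): P(V|U) = (1/8)/(3/4) = 1/6;  -(1/8)·log₂(1/6) = 0.3231
  (U=0,V=1): P(V|U) = (5/8)/(3/4) = 5/6;  -(5/8)·log₂(5/6) = 0.1644
  (U=1,V=0): P(V|U) = (1/4)/(1/4) = 1;  -(1/4)·log₂(1) = 0.0000
H(V|U) = 0.3231 + 0.1644 + 0.0000
  = 0.4875 bits
H(U) + H(V|U) = 0.8113 + 0.4875 = 1.2988 bits

Both sides equal 1.2988 bits, so the chain rule holds ✓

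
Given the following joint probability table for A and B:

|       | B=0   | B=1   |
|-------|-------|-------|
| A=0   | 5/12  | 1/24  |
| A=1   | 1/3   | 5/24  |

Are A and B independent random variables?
Marginal P(A) (row sums):
  P(A=0) = 5/12 + 1/24 = 11/24
  P(A=1) = 1/3 + 5/24 = 13/24
Marginal P(B) (column sums):
  P(B=0) = 5/12 + 1/3 = 3/4
  P(B=1) = 1/24 + 5/24 = 1/4

A and B are independent iff P(A=i,B=j) = P(A=i)·P(B=j) for every cell.
  P(A=0)·P(B=0) = 11/24 × 3/4 = 11/32, but P(A=0,B=0) = 5/12 ✗

No, A and B are not independent. Quantitatively, I(A;B) > 0:

H(A) = -[(11/24)·log₂(11/24) + (13/24)·log₂(13/24)]
  = 0.5159 + 0.4791
  = 0.9950 bits
H(B) = -[(3/4)·log₂(3/4) + (1/4)·log₂(1/4)]
  = 0.3113 + 0.5000
  = 0.8113 bits
H(A,B) = -[(5/12)·log₂(5/12) + (1/24)·log₂(1/24) + (1/3)·log₂(1/3) + (5/24)·log₂(5/24)]
  = 0.5263 + 0.1910 + 0.5283 + 0.4715
  = 1.7171 bits
I(A;B) = H(A) + H(B) - H(A,B) = 0.9950 + 0.8113 - 1.7171 = 0.0892 bits > 0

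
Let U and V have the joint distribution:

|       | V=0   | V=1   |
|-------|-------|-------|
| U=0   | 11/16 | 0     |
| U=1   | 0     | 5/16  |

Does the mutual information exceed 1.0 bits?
Marginal P(U) (row sums):
  P(U=0) = 11/16 + 0 = 11/16
  P(U=1) = 0 + 5/16 = 5/16
Marginal P(V) (column sums):
  P(V=0) = 11/16 + 0 = 11/16
  P(V=1) = 0 + 5/16 = 5/16

H(U) = -[(11/16)·log₂(11/16) + (5/16)·log₂(5/16)]
  = 0.3716 + 0.5244
  = 0.8960 bits
H(V) = -[(11/16)·log₂(11/16) + (5/16)·log₂(5/16)]
  = 0.3716 + 0.5244
  = 0.8960 bits
H(U,V) = -[(11/16)·log₂(11/16) + (5/16)·log₂(5/16)]
  = 0.3716 + 0.5244
  = 0.8960 bits

I(U;V) = H(U) + H(V) - H(U,V)
  = 0.8960 + 0.8960 - 0.8960
  = 0.8960 bits

No. I(U;V) = 0.8960 bits, which is ≤ 1.0 bits.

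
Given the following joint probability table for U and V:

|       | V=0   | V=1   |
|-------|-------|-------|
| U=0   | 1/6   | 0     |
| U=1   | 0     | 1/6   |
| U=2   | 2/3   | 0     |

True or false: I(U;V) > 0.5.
Marginal P(U) (row sums):
  P(U=0) = 1/6 + 0 = 1/6
  P(U=1) = 0 + 1/6 = 1/6
  P(U=2) = 2/3 + 0 = 2/3
Marginal P(V) (column sums):
  P(V=0) = 1/6 + 0 + 2/3 = 5/6
  P(V=1) = 0 + 1/6 + 0 = 1/6

H(U) = -[(1/6)·log₂(1/6) + (1/6)·log₂(1/6) + (2/3)·log₂(2/3)]
  = 0.4308 + 0.4308 + 0.3900
  = 1.2516 bits
H(V) = -[(5/6)·log₂(5/6) + (1/6)·log₂(1/6)]
  = 0.2192 + 0.4308
  = 0.6500 bits
H(U,V) = -[(1/6)·log₂(1/6) + (1/6)·log₂(1/6) + (2/3)·log₂(2/3)]
  = 0.4308 + 0.4308 + 0.3900
  = 1.2516 bits

I(U;V) = H(U) + H(V) - H(U,V)
  = 1.2516 + 0.6500 - 1.2516
  = 0.6500 bits

True. I(U;V) = 0.6500 bits, which is > 0.5 bits.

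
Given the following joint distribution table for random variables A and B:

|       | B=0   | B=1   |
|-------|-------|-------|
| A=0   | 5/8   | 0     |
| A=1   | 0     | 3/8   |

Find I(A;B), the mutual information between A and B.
Marginal P(A) (row sums):
  P(A=0) = 5/8 + 0 = 5/8
  P(A=1) = 0 + 3/8 = 3/8
Marginal P(B) (column sums):
  P(B=0) = 5/8 + 0 = 5/8
  P(B=1) = 0 + 3/8 = 3/8

H(A) = -[(5/8)·log₂(5/8) + (3/8)·log₂(3/8)]
  = 0.4238 + 0.5306
  = 0.9544 bits
H(B) = -[(5/8)·log₂(5/8) + (3/8)·log₂(3/8)]
  = 0.4238 + 0.5306
  = 0.9544 bits
H(A,B) = -[(5/8)·log₂(5/8) + (3/8)·log₂(3/8)]
  = 0.4238 + 0.5306
  = 0.9544 bits

I(A;B) = H(A) + H(B) - H(A,B)
  = 0.9544 + 0.9544 - 0.9544
  = 0.9544 bits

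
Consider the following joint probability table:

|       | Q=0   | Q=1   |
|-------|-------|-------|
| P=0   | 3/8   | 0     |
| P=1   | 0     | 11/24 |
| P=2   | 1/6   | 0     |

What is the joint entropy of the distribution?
H(P,Q) = -Σ P(P,Q) log₂ P(P,Q), summed over the non-zero cells:
H(P,Q) = -[(3/8)·log₂(3/8) + (11/24)·log₂(11/24) + (1/6)·log₂(1/6)]
  = 0.5306 + 0.5159 + 0.4308
  = 1.4773 bits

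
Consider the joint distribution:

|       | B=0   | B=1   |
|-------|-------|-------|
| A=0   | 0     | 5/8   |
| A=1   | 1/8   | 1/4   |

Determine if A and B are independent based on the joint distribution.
Marginal P(A) (row sums):
  P(A=0) = 0 + 5/8 = 5/8
  P(A=1) = 1/8 + 1/4 = 3/8
Marginal P(B) (column sums):
  P(B=0) = 0 + 1/8 = 1/8
  P(B=1) = 5/8 + 1/4 = 7/8

A and B are independent iff P(A=i,B=j) = P(A=i)·P(B=j) for every cell.
  P(A=0)·P(B=0) = 5/8 × 1/8 = 5/64, but P(A=0,B=0) = 0 ✗

No, A and B are not independent. Quantitatively, I(A;B) > 0:

H(A) = -[(5/8)·log₂(5/8) + (3/8)·log₂(3/8)]
  = 0.4238 + 0.5306
  = 0.9544 bits
H(B) = -[(1/8)·log₂(1/8) + (7/8)·log₂(7/8)]
  = 0.3750 + 0.1686
  = 0.5436 bits
H(A,B) = -[(5/8)·log₂(5/8) + (1/8)·log₂(1/8) + (1/4)·log₂(1/4)]
  = 0.4238 + 0.3750 + 0.5000
  = 1.2988 bits
I(A;B) = H(A) + H(B) - H(A,B) = 0.9544 + 0.5436 - 1.2988 = 0.1992 bits > 0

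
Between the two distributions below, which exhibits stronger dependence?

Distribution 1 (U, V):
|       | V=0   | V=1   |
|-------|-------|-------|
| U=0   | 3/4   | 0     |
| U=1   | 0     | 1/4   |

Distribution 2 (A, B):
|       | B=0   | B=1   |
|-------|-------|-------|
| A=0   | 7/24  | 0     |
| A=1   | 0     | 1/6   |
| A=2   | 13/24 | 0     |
Distribution 1 (U, V):
Marginal P(U) (row sums):
  P(U=0) = 3/4 + 0 = 3/4
  P(U=1) = 0 + 1/4 = 1/4
Marginal P(V) (column sums):
  P(V=0) = 3/4 + 0 = 3/4
  P(V=1) = 0 + 1/4 = 1/4

H(U) = -[(3/4)·log₂(3/4) + (1/4)·log₂(1/4)]
  = 0.3113 + 0.5000
  = 0.8113 bits
H(V) = -[(3/4)·log₂(3/4) + (1/4)·log₂(1/4)]
  = 0.3113 + 0.5000
  = 0.8113 bits
H(U,V) = -[(3/4)·log₂(3/4) + (1/4)·log₂(1/4)]
  = 0.3113 + 0.5000
  = 0.8113 bits

I(U;V) = H(U) + H(V) - H(U,V)
  = 0.8113 + 0.8113 - 0.8113
  = 0.8113 bits

Distribution 2 (A, B):
Marginal P(A) (row sums):
  P(A=0) = 7/24 + 0 = 7/24
  P(A=1) = 0 + 1/6 = 1/6
  P(A=2) = 13/24 + 0 = 13/24
Marginal P(B) (column sums):
  P(B=0) = 7/24 + 0 + 13/24 = 5/6
  P(B=1) = 0 + 1/6 + 0 = 1/6

H(A) = -[(7/24)·log₂(7/24) + (1/6)·log₂(1/6) + (13/24)·log₂(13/24)]
  = 0.5185 + 0.4308 + 0.4791
  = 1.4284 bits
H(B) = -[(5/6)·log₂(5/6) + (1/6)·log₂(1/6)]
  = 0.2192 + 0.4308
  = 0.6500 bits
H(A,B) = -[(7/24)·log₂(7/24) + (1/6)·log₂(1/6) + (13/24)·log₂(13/24)]
  = 0.5185 + 0.4308 + 0.4791
  = 1.4284 bits

I(A;B) = H(A) + H(B) - H(A,B)
  = 1.4284 + 0.6500 - 1.4284
  = 0.6500 bits

I(U;V) = 0.8113 bits > I(A;B) = 0.6500 bits, so (U, V) has the higher mutual information (stronger dependence).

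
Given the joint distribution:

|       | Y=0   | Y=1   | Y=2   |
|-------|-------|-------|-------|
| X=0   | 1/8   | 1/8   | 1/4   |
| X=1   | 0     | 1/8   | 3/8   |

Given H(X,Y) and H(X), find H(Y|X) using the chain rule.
From the chain rule: H(X,Y) = H(X) + H(Y|X)
Therefore: H(Y|X) = H(X,Y) - H(X)

H(X,Y) = -[(1/8)·log₂(1/8) + (1/8)·log₂(1/8) + (1/4)·log₂(1/4) + (1/8)·log₂(1/8) + (3/8)·log₂(3/8)]
  = 0.3750 + 0.3750 + 0.5000 + 0.3750 + 0.5306
  = 2.1556 bits
Marginal P(X) (row sums):
  P(X=0) = 1/8 + 1/8 + 1/4 = 1/2
  P(X=1) = 0 + 1/8 + 3/8 = 1/2
H(X) = -[(1/2)·log₂(1/2) + (1/2)·log₂(1/2)]
  = 0.5000 + 0.5000
  = 1.0000 bits

H(Y|X) = 2.1556 - 1.0000 = 1.1556 bits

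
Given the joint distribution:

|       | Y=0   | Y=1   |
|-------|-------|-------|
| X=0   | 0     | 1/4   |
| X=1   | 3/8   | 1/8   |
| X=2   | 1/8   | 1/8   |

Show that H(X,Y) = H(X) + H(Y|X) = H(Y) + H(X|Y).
Marginal P(X) (row sums):
  P(X=0) = 0 + 1/4 = 1/4
  P(X=1) = 3/8 + 1/8 = 1/2
  P(X=2) = 1/8 + 1/8 = 1/4
Marginal P(Y) (column sums):
  P(Y=0) = 0 + 3/8 + 1/8 = 1/2
  P(Y=1) = 1/4 + 1/8 + 1/8 = 1/2

Decomposition 1: H(X) + H(Y|X)
H(X) = -[(1/4)·log₂(1/4) + (1/2)·log₂(1/2) + (1/4)·log₂(1/4)]
  = 0.5000 + 0.5000 + 0.5000
  = 1.5000 bits
H(Y|X) = -Σ P(X,Y)·log₂ P(Y|X), where P(Y|X) = P(X,Y) / P(X)
  (cells with P(X,Y) = 0 contribute 0)
  (X=0,Y=1): P(Y|X) = (1/4)/(1/4) = 1;  -(1/4)·log₂(1) = 0.0000
  (X=1,Y=0): P(Y|X) = (3/8)/(1/2) = 3/4;  -(3/8)·log₂(3/4) = 0.1556
  (X=1,Y=1): P(Y|X) = (1/8)/(1/2) = 1/4;  -(1/8)·log₂(1/4) = 0.2500
  (X=2,Y=0): P(Y|X) = (1/8)/(1/4) = 1/2;  -(1/8)·log₂(1/2) = 0.1250
  (X=2,Y=1): P(Y|X) = (1/8)/(1/4) = 1/2;  -(1/8)·log₂(1/2) = 0.1250
H(Y|X) = 0.0000 + 0.1556 + 0.2500 + 0.1250 + 0.1250
  = 0.6556 bits
H(X) + H(Y|X) = 1.5000 + 0.6556 = 2.1556 bits

Decomposition 2: H(Y) + H(X|Y)
H(Y) = -[(1/2)·log₂(1/2) + (1/2)·log₂(1/2)]
  = 0.5000 + 0.5000
  = 1.0000 bits
H(X|Y) = -Σ P(X,Y)·log₂ P(X|Y), where P(X|Y) = P(X,Y) / P(Y)
  (cells with P(X,Y) = 0 contribute 0)
  (X=0,Y=1): P(X|Y) = (1/4)/(1/2) = 1/2;  -(1/4)·log₂(1/2) = 0.2500
  (X=1,Y=0): P(X|Y) = (3/8)/(1/2) = 3/4;  -(3/8)·log₂(3/4) = 0.1556
  (X=1,Y=1): P(X|Y) = (1/8)/(1/2) = 1/4;  -(1/8)·log₂(1/4) = 0.2500
  (X=2,Y=0): P(X|Y) = (1/8)/(1/2) = 1/4;  -(1/8)·log₂(1/4) = 0.2500
  (X=2,Y=1): P(X|Y) = (1/8)/(1/2) = 1/4;  -(1/8)·log₂(1/4) = 0.2500
H(X|Y) = 0.2500 + 0.1556 + 0.2500 + 0.2500 + 0.2500
  = 1.1556 bits
H(Y) + H(X|Y) = 1.0000 + 1.1556 = 2.1556 bits

Direct computation of the joint entropy:
H(X,Y) = -[(1/4)·log₂(1/4) + (3/8)·log₂(3/8) + (1/8)·log₂(1/8) + (1/8)·log₂(1/8) + (1/8)·log₂(1/8)]
  = 0.5000 + 0.5306 + 0.3750 + 0.3750 + 0.3750
  = 2.1556 bits

All three agree: H(X,Y) = 2.1556 bits ✓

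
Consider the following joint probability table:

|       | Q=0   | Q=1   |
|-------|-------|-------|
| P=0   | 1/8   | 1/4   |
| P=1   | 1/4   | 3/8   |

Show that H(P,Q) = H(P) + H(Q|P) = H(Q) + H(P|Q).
Marginal P(P) (row sums):
  P(P=0) = 1/8 + 1/4 = 3/8
  P(P=1) = 1/4 + 3/8 = 5/8
Marginal P(Q) (column sums):
  P(Q=0) = 1/8 + 1/4 = 3/8
  P(Q=1) = 1/4 + 3/8 = 5/8

Decomposition 1: H(P) + H(Q|P)
H(P) = -[(3/8)·log₂(3/8) + (5/8)·log₂(5/8)]
  = 0.5306 + 0.4238
  = 0.9544 bits
H(Q|P) = -Σ P(P,Q)·log₂ P(Q|P), where P(Q|P) = P(P,Q) / P(P)
  (P=0,Q=0): P(Q|P) = (1/8)/(3/8) = 1/3;  -(1/8)·log₂(1/3) = 0.1981
  (P=0,Q=1): P(Q|P) = (1/4)/(3/8) = 2/3;  -(1/4)·log₂(2/3) = 0.1462
  (P=1,Q=0): P(Q|P) = (1/4)/(5/8) = 2/5;  -(1/4)·log₂(2/5) = 0.3305
  (P=1,Q=1): P(Q|P) = (3/8)/(5/8) = 3/5;  -(3/8)·log₂(3/5) = 0.2764
H(Q|P) = 0.1981 + 0.1462 + 0.3305 + 0.2764
  = 0.9512 bits
H(P) + H(Q|P) = 0.9544 + 0.9512 = 1.9056 bits

Decomposition 2: H(Q) + H(P|Q)
H(Q) = -[(3/8)·log₂(3/8) + (5/8)·log₂(5/8)]
  = 0.5306 + 0.4238
  = 0.9544 bits
H(P|Q) = -Σ P(P,Q)·log₂ P(P|Q), where P(P|Q) = P(P,Q) / P(Q)
  (P=0,Q=0): P(P|Q) = (1/8)/(3/8) = 1/3;  -(1/8)·log₂(1/3) = 0.1981
  (P=0,Q=1): P(P|Q) = (1/4)/(5/8) = 2/5;  -(1/4)·log₂(2/5) = 0.3305
  (P=1,Q=0): P(P|Q) = (1/4)/(3/8) = 2/3;  -(1/4)·log₂(2/3) = 0.1462
  (P=1,Q=1): P(P|Q) = (3/8)/(5/8) = 3/5;  -(3/8)·log₂(3/5) = 0.2764
H(P|Q) = 0.1981 + 0.3305 + 0.1462 + 0.2764
  = 0.9512 bits
H(Q) + H(P|Q) = 0.9544 + 0.9512 = 1.9056 bits

Direct computation of the joint entropy:
H(P,Q) = -[(1/8)·log₂(1/8) + (1/4)·log₂(1/4) + (1/4)·log₂(1/4) + (3/8)·log₂(3/8)]
  = 0.3750 + 0.5000 + 0.5000 + 0.5306
  = 1.9056 bits

All three agree: H(P,Q) = 1.9056 bits ✓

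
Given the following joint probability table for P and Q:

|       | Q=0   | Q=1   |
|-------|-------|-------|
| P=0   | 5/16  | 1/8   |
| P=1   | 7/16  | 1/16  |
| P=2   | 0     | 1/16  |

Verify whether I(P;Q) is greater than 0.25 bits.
Marginal P(P) (row sums):
  P(P=0) = 5/16 + 1/8 = 7/16
  P(P=1) = 7/16 + 1/16 = 1/2
  P(P=2) = 0 + 1/16 = 1/16
Marginal P(Q) (column sums):
  P(Q=0) = 5/16 + 7/16 + 0 = 3/4
  P(Q=1) = 1/8 + 1/16 + 1/16 = 1/4

H(P) = -[(7/16)·log₂(7/16) + (1/2)·log₂(1/2) + (1/16)·log₂(1/16)]
  = 0.5218 + 0.5000 + 0.2500
  = 1.2718 bits
H(Q) = -[(3/4)·log₂(3/4) + (1/4)·log₂(1/4)]
  = 0.3113 + 0.5000
  = 0.8113 bits
H(P,Q) = -[(5/16)·log₂(5/16) + (1/8)·log₂(1/8) + (7/16)·log₂(7/16) + (1/16)·log₂(1/16) + (1/16)·log₂(1/16)]
  = 0.5244 + 0.3750 + 0.5218 + 0.2500 + 0.2500
  = 1.9212 bits

I(P;Q) = H(P) + H(Q) - H(P,Q)
  = 1.2718 + 0.8113 - 1.9212
  = 0.1619 bits

No. I(P;Q) = 0.1619 bits, which is ≤ 0.25 bits.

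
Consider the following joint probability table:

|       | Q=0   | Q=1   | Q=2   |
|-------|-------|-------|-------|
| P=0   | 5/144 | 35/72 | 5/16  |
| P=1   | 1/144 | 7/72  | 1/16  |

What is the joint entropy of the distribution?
H(P,Q) = -Σ P(P,Q) log₂ P(P,Q), summed over the non-zero cells:
H(P,Q) = -[(5/144)·log₂(5/144) + (35/72)·log₂(35/72) + (5/16)·log₂(5/16) + (1/144)·log₂(1/144) + (7/72)·log₂(7/72) + (1/16)·log₂(1/16)]
  = 0.1683 + 0.5059 + 0.5244 + 0.0498 + 0.3269 + 0.2500
  = 1.8253 bits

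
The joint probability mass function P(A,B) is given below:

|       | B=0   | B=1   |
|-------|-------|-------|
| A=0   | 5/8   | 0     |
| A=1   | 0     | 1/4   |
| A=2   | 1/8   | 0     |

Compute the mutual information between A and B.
Marginal P(A) (row sums):
  P(A=0) = 5/8 + 0 = 5/8
  P(A=1) = 0 + 1/4 = 1/4
  P(A=2) = 1/8 + 0 = 1/8
Marginal P(B) (column sums):
  P(B=0) = 5/8 + 0 + 1/8 = 3/4
  P(B=1) = 0 + 1/4 + 0 = 1/4

H(A) = -[(5/8)·log₂(5/8) + (1/4)·log₂(1/4) + (1/8)·log₂(1/8)]
  = 0.4238 + 0.5000 + 0.3750
  = 1.2988 bits
H(B) = -[(3/4)·log₂(3/4) + (1/4)·log₂(1/4)]
  = 0.3113 + 0.5000
  = 0.8113 bits
H(A,B) = -[(5/8)·log₂(5/8) + (1/4)·log₂(1/4) + (1/8)·log₂(1/8)]
  = 0.4238 + 0.5000 + 0.3750
  = 1.2988 bits

I(A;B) = H(A) + H(B) - H(A,B)
  = 1.2988 + 0.8113 - 1.2988
  = 0.8113 bits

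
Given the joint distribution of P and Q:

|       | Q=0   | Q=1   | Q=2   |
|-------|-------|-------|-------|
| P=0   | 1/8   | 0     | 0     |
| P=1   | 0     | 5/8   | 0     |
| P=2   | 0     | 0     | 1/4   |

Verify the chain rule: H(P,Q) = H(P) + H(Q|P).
Left side:
H(P,Q) = -[(1/8)·log₂(1/8) + (5/8)·log₂(5/8) + (1/4)·log₂(1/4)]
  = 0.3750 + 0.4238 + 0.5000
  = 1.2988 bits

Right side:
Marginal P(P) (row sums):
  P(P=0) = 1/8 + 0 + 0 = 1/8
  P(P=1) = 0 + 5/8 + 0 = 5/8
  P(P=2) = 0 + 0 + 1/4 = 1/4
H(P) = -[(1/8)·log₂(1/8) + (5/8)·log₂(5/8) + (1/4)·log₂(1/4)]
  = 0.3750 + 0.4238 + 0.5000
  = 1.2988 bits
H(Q|P) = -Σ P(P,Q)·log₂ P(Q|P), where P(Q|P) = P(P,Q) / P(P)
  (cells with P(P,Q) = 0 contribute 0)
  (P=0,Q=0): P(Q|P) = (1/8)/(1/8) = 1;  -(1/8)·log₂(1) = 0.0000
  (P=1,Q=1): P(Q|P) = (5/8)/(5/8) = 1;  -(5/8)·log₂(1) = 0.0000
  (P=2,Q=2): P(Q|P) = (1/4)/(1/4) = 1;  -(1/4)·log₂(1) = 0.0000
H(Q|P) = 0.0000 + 0.0000 + 0.0000
  = 0.0000 bits
H(P) + H(Q|P) = 1.2988 + 0.0000 = 1.2988 bits

Both sides equal 1.2988 bits, so the chain rule holds ✓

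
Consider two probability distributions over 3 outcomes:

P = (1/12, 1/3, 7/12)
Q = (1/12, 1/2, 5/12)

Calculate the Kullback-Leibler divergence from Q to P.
D(P||Q) = Σ P(i) log₂(P(i)/Q(i))
  i=0: (1/12) × log₂((1/12)/(1/12)) = (1/12) × log₂(1) = 0.0000
  i=1: (1/3) × log₂((1/3)/(1/2)) = (1/3) × log₂(2/3) = -0.1950
  i=2: (7/12) × log₂((7/12)/(5/12)) = (7/12) × log₂(7/5) = 0.2832
D(P||Q) = 0.0000 - 0.1950 + 0.2832
  = 0.0882 bits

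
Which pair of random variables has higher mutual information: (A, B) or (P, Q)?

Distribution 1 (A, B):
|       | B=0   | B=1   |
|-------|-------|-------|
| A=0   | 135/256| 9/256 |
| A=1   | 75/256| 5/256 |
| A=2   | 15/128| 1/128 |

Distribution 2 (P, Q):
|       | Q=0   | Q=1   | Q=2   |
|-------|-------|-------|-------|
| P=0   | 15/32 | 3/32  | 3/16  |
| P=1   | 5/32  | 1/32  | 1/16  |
Distribution 1 (A, B):
Marginal P(A) (row sums):
  P(A=0) = 135/256 + 9/256 = 9/16
  P(A=1) = 75/256 + 5/256 = 5/16
  P(A=2) = 15/128 + 1/128 = 1/8
Marginal P(B) (column sums):
  P(B=0) = 135/256 + 75/256 + 15/128 = 15/16
  P(B=1) = 9/256 + 5/256 + 1/128 = 1/16

H(A) = -[(9/16)·log₂(9/16) + (5/16)·log₂(5/16) + (1/8)·log₂(1/8)]
  = 0.4669 + 0.5244 + 0.3750
  = 1.3663 bits
H(B) = -[(15/16)·log₂(15/16) + (1/16)·log₂(1/16)]
  = 0.0873 + 0.2500
  = 0.3373 bits
H(A,B) = -[(135/256)·log₂(135/256) + (9/256)·log₂(9/256) + (75/256)·log₂(75/256) + (5/256)·log₂(5/256) + (15/128)·log₂(15/128) + (1/128)·log₂(1/128)]
  = 0.4868 + 0.1698 + 0.5189 + 0.1109 + 0.3625 + 0.0547
  = 1.7036 bits

I(A;B) = H(A) + H(B) - H(A,B)
  = 1.3663 + 0.3373 - 1.7036
  = 0.0000 bits

Distribution 2 (P, Q):
Marginal P(P) (row sums):
  P(P=0) = 15/32 + 3/32 + 3/16 = 3/4
  P(P=1) = 5/32 + 1/32 + 1/16 = 1/4
Marginal P(Q) (column sums):
  P(Q=0) = 15/32 + 5/32 = 5/8
  P(Q=1) = 3/32 + 1/32 = 1/8
  P(Q=2) = 3/16 + 1/16 = 1/4

H(P) = -[(3/4)·log₂(3/4) + (1/4)·log₂(1/4)]
  = 0.3113 + 0.5000
  = 0.8113 bits
H(Q) = -[(5/8)·log₂(5/8) + (1/8)·log₂(1/8) + (1/4)·log₂(1/4)]
  = 0.4238 + 0.3750 + 0.5000
  = 1.2988 bits
H(P,Q) = -[(15/32)·log₂(15/32) + (3/32)·log₂(3/32) + (3/16)·log₂(3/16) + (5/32)·log₂(5/32) + (1/32)·log₂(1/32) + (1/16)·log₂(1/16)]
  = 0.5124 + 0.3202 + 0.4528 + 0.4184 + 0.1563 + 0.2500
  = 2.1101 bits

I(P;Q) = H(P) + H(Q) - H(P,Q)
  = 0.8113 + 1.2988 - 2.1101
  = 0.0000 bits

Both joint tables factor as the product of their marginals, so I(A;B) = I(P;Q) = 0 bits: neither is larger (both pairs are independent).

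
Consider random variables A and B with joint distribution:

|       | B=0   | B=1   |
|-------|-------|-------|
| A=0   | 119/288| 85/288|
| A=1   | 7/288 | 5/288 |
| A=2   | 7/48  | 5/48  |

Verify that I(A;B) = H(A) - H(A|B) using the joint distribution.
Left side, from I(A;B) = H(A) + H(B) - H(A,B):
Marginal P(A) (row sums):
  P(A=0) = 119/288 + 85/288 = 17/24
  P(A=1) = 7/288 + 5/288 = 1/24
  P(A=2) = 7/48 + 5/48 = 1/4
Marginal P(B) (column sums):
  P(B=0) = 119/288 + 7/288 + 7/48 = 7/12
  P(B=1) = 85/288 + 5/288 + 5/48 = 5/12

H(A) = -[(17/24)·log₂(17/24) + (1/24)·log₂(1/24) + (1/4)·log₂(1/4)]
  = 0.3524 + 0.1910 + 0.5000
  = 1.0434 bits
H(B) = -[(7/12)·log₂(7/12) + (5/12)·log₂(5/12)]
  = 0.4536 + 0.5263
  = 0.9799 bits
H(A,B) = -[(119/288)·log₂(119/288) + (85/288)·log₂(85/288) + (7/288)·log₂(7/288) + (5/288)·log₂(5/288) + (7/48)·log₂(7/48) + (5/48)·log₂(5/48)]
  = 0.5269 + 0.5196 + 0.1303 + 0.1015 + 0.4051 + 0.3399
  = 2.0233 bits

I(A;B) = H(A) + H(B) - H(A,B)
  = 1.0434 + 0.9799 - 2.0233
  = 0.0000 bits

Right side, with H(A|B) computed directly from the conditional probabilities:
H(A|B) = -Σ P(A,B)·log₂ P(A|B), where P(A|B) = P(A,B) / P(B)
  (A=0,B=0): P(A|B) = (119/288)/(7/12) = 17/24;  -(119/288)·log₂(17/24) = 0.2056
  (A=0,B=1): P(A|B) = (85/288)/(5/12) = 17/24;  -(85/288)·log₂(17/24) = 0.1468
  (A=1,B=0): P(A|B) = (7/288)/(7/12) = 1/24;  -(7/288)·log₂(1/24) = 0.1114
  (A=1,B=1): P(A|B) = (5/288)/(5/12) = 1/24;  -(5/288)·log₂(1/24) = 0.0796
  (A=2,B=0): P(A|B) = (7/48)/(7/12) = 1/4;  -(7/48)·log₂(1/4) = 0.2917
  (A=2,B=1): P(A|B) = (5/48)/(5/12) = 1/4;  -(5/48)·log₂(1/4) = 0.2083
H(A|B) = 0.2056 + 0.1468 + 0.1114 + 0.0796 + 0.2917 + 0.2083
  = 1.0434 bits
H(A) - H(A|B) = 1.0434 - 1.0434 = 0.0000 bits

Both sides equal 0.0000 bits, so I(A;B) = H(A) - H(A|B) ✓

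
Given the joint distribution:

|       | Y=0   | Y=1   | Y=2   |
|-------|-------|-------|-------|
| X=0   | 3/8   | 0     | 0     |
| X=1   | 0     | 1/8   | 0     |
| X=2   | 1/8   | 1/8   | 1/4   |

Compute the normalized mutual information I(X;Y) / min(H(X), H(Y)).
Marginal P(X) (row sums):
  P(X=0) = 3/8 + 0 + 0 = 3/8
  P(X=1) = 0 + 1/8 + 0 = 1/8
  P(X=2) = 1/8 + 1/8 + 1/4 = 1/2
Marginal P(Y) (column sums):
  P(Y=0) = 3/8 + 0 + 1/8 = 1/2
  P(Y=1) = 0 + 1/8 + 1/8 = 1/4
  P(Y=2) = 0 + 0 + 1/4 = 1/4

H(X) = -[(3/8)·log₂(3/8) + (1/8)·log₂(1/8) + (1/2)·log₂(1/2)]
  = 0.5306 + 0.3750 + 0.5000
  = 1.4056 bits
H(Y) = -[(1/2)·log₂(1/2) + (1/4)·log₂(1/4) + (1/4)·log₂(1/4)]
  = 0.5000 + 0.5000 + 0.5000
  = 1.5000 bits
H(X,Y) = -[(3/8)·log₂(3/8) + (1/8)·log₂(1/8) + (1/8)·log₂(1/8) + (1/8)·log₂(1/8) + (1/4)·log₂(1/4)]
  = 0.5306 + 0.3750 + 0.3750 + 0.3750 + 0.5000
  = 2.1556 bits

I(X;Y) = H(X) + H(Y) - H(X,Y)
  = 1.4056 + 1.5000 - 2.1556
  = 0.7500 bits

min(H(X), H(Y)) = min(1.4056, 1.5000) = 1.4056 bits
Normalized MI = 0.7500 / 1.4056 = 0.5336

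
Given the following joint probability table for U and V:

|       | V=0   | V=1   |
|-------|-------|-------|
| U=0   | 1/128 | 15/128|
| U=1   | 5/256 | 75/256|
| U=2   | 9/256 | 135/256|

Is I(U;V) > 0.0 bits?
Marginal P(U) (row sums):
  P(U=0) = 1/128 + 15/128 = 1/8
  P(U=1) = 5/256 + 75/256 = 5/16
  P(U=2) = 9/256 + 135/256 = 9/16
Marginal P(V) (column sums):
  P(V=0) = 1/128 + 5/256 + 9/256 = 1/16
  P(V=1) = 15/128 + 75/256 + 135/256 = 15/16

H(U) = -[(1/8)·log₂(1/8) + (5/16)·log₂(5/16) + (9/16)·log₂(9/16)]
  = 0.3750 + 0.5244 + 0.4669
  = 1.3663 bits
H(V) = -[(1/16)·log₂(1/16) + (15/16)·log₂(15/16)]
  = 0.2500 + 0.0873
  = 0.3373 bits
H(U,V) = -[(1/128)·log₂(1/128) + (15/128)·log₂(15/128) + (5/256)·log₂(5/256) + (75/256)·log₂(75/256) + (9/256)·log₂(9/256) + (135/256)·log₂(135/256)]
  = 0.0547 + 0.3625 + 0.1109 + 0.5189 + 0.1698 + 0.4868
  = 1.7036 bits

I(U;V) = H(U) + H(V) - H(U,V)
  = 1.3663 + 0.3373 - 1.7036
  = 0.0000 bits

No. I(U;V) = 0.0000 bits, which is ≤ 0.0 bits.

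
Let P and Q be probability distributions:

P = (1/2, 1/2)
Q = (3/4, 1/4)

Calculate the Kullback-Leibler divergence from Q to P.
D(P||Q) = Σ P(i) log₂(P(i)/Q(i))
  i=0: (1/2) × log₂((1/2)/(3/4)) = (1/2) × log₂(2/3) = -0.2925
  i=1: (1/2) × log₂((1/2)/(1/4)) = (1/2) × log₂(2) = 0.5000
D(P||Q) = -0.2925 + 0.5000
  = 0.2075 bits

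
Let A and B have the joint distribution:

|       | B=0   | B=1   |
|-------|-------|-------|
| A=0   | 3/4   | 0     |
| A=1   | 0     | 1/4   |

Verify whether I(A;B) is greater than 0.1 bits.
Marginal P(A) (row sums):
  P(A=0) = 3/4 + 0 = 3/4
  P(A=1) = 0 + 1/4 = 1/4
Marginal P(B) (column sums):
  P(B=0) = 3/4 + 0 = 3/4
  P(B=1) = 0 + 1/4 = 1/4

H(A) = -[(3/4)·log₂(3/4) + (1/4)·log₂(1/4)]
  = 0.3113 + 0.5000
  = 0.8113 bits
H(B) = -[(3/4)·log₂(3/4) + (1/4)·log₂(1/4)]
  = 0.3113 + 0.5000
  = 0.8113 bits
H(A,B) = -[(3/4)·log₂(3/4) + (1/4)·log₂(1/4)]
  = 0.3113 + 0.5000
  = 0.8113 bits

I(A;B) = H(A) + H(B) - H(A,B)
  = 0.8113 + 0.8113 - 0.8113
  = 0.8113 bits

Yes. I(A;B) = 0.8113 bits, which is > 0.1 bits.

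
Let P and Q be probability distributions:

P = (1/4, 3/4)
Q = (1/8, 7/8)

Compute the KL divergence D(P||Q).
D(P||Q) = Σ P(i) log₂(P(i)/Q(i))
  i=0: (1/4) × log₂((1/4)/(1/8)) = (1/4) × log₂(2) = 0.2500
  i=1: (3/4) × log₂((3/4)/(7/8)) = (3/4) × log₂(6/7) = -0.1668
D(P||Q) = 0.2500 - 0.1668
  = 0.0832 bits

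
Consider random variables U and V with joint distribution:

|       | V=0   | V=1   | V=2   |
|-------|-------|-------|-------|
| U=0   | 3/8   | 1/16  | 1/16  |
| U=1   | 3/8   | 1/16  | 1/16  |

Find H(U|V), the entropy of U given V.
Marginal P(V) (column sums):
  P(V=0) = 3/8 + 3/8 = 3/4
  P(V=1) = 1/16 + 1/16 = 1/8
  P(V=2) = 1/16 + 1/16 = 1/8

H(U|V) = -Σ P(U,V)·log₂ P(U|V), where P(U|V) = P(U,V) / P(V)
  (U=0,V=0): P(U|V) = (3/8)/(3/4) = 1/2;  -(3/8)·log₂(1/2) = 0.3750
  (U=0,V=1): P(U|V) = (1/16)/(1/8) = 1/2;  -(1/16)·log₂(1/2) = 0.0625
  (U=0,V=2): P(U|V) = (1/16)/(1/8) = 1/2;  -(1/16)·log₂(1/2) = 0.0625
  (U=1,V=0): P(U|V) = (3/8)/(3/4) = 1/2;  -(3/8)·log₂(1/2) = 0.3750
  (U=1,V=1): P(U|V) = (1/16)/(1/8) = 1/2;  -(1/16)·log₂(1/2) = 0.0625
  (U=1,V=2): P(U|V) = (1/16)/(1/8) = 1/2;  -(1/16)·log₂(1/2) = 0.0625
H(U|V) = 0.3750 + 0.0625 + 0.0625 + 0.3750 + 0.0625 + 0.0625
  = 1.0000 bits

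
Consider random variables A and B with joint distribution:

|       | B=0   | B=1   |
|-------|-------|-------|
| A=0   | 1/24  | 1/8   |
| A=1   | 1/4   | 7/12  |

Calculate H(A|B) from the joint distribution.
Marginal P(B) (column sums):
  P(B=0) = 1/24 + 1/4 = 7/24
  P(B=1) = 1/8 + 7/12 = 17/24

H(A|B) = -Σ P(A,B)·log₂ P(A|B), where P(A|B) = P(A,B) / P(B)
  (A=0,B=0): P(A|B) = (1/24)/(7/24) = 1/7;  -(1/24)·log₂(1/7) = 0.1170
  (A=0,B=1): P(A|B) = (1/8)/(17/24) = 3/17;  -(1/8)·log₂(3/17) = 0.3128
  (A=1,B=0): P(A|B) = (1/4)/(7/24) = 6/7;  -(1/4)·log₂(6/7) = 0.0556
  (A=1,B=1): P(A|B) = (7/12)/(17/24) = 14/17;  -(7/12)·log₂(14/17) = 0.1634
H(A|B) = 0.1170 + 0.3128 + 0.0556 + 0.1634
  = 0.6488 bits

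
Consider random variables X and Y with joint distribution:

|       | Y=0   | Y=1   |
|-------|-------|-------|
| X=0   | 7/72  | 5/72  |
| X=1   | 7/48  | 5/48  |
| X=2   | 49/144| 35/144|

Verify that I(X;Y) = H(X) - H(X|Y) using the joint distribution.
Left side, from I(X;Y) = H(X) + H(Y) - H(X,Y):
Marginal P(X) (row sums):
  P(X=0) = 7/72 + 5/72 = 1/6
  P(X=1) = 7/48 + 5/48 = 1/4
  P(X=2) = 49/144 + 35/144 = 7/12
Marginal P(Y) (column sums):
  P(Y=0) = 7/72 + 7/48 + 49/144 = 7/12
  P(Y=1) = 5/72 + 5/48 + 35/144 = 5/12

H(X) = -[(1/6)·log₂(1/6) + (1/4)·log₂(1/4) + (7/12)·log₂(7/12)]
  = 0.4308 + 0.5000 + 0.4536
  = 1.3844 bits
H(Y) = -[(7/12)·log₂(7/12) + (5/12)·log₂(5/12)]
  = 0.4536 + 0.5263
  = 0.9799 bits
H(X,Y) = -[(7/72)·log₂(7/72) + (5/72)·log₂(5/72) + (7/48)·log₂(7/48) + (5/48)·log₂(5/48) + (49/144)·log₂(49/144) + (35/144)·log₂(35/144)]
  = 0.3269 + 0.2672 + 0.4051 + 0.3399 + 0.5292 + 0.4960
  = 2.3643 bits

I(X;Y) = H(X) + H(Y) - H(X,Y)
  = 1.3844 + 0.9799 - 2.3643
  = 0.0000 bits

Right side, with H(X|Y) computed directly from the conditional probabilities:
H(X|Y) = -Σ P(X,Y)·log₂ P(X|Y), where P(X|Y) = P(X,Y) / P(Y)
  (X=0,Y=0): P(X|Y) = (7/72)/(7/12) = 1/6;  -(7/72)·log₂(1/6) = 0.2513
  (X=0,Y=1): P(X|Y) = (5/72)/(5/12) = 1/6;  -(5/72)·log₂(1/6) = 0.1795
  (X=1,Y=0): P(X|Y) = (7/48)/(7/12) = 1/4;  -(7/48)·log₂(1/4) = 0.2917
  (X=1,Y=1): P(X|Y) = (5/48)/(5/12) = 1/4;  -(5/48)·log₂(1/4) = 0.2083
  (X=2,Y=0): P(X|Y) = (49/144)/(7/12) = 7/12;  -(49/144)·log₂(7/12) = 0.2646
  (X=2,Y=1): P(X|Y) = (35/144)/(5/12) = 7/12;  -(35/144)·log₂(7/12) = 0.1890
H(X|Y) = 0.2513 + 0.1795 + 0.2917 + 0.2083 + 0.2646 + 0.1890
  = 1.3844 bits
H(X) - H(X|Y) = 1.3844 - 1.3844 = 0.0000 bits

Both sides equal 0.0000 bits, so I(X;Y) = H(X) - H(X|Y) ✓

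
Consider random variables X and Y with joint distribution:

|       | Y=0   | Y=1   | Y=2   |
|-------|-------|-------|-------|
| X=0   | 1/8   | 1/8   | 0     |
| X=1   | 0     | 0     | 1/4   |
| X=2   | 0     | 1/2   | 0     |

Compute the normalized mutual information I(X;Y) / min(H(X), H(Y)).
Marginal P(X) (row sums):
  P(X=0) = 1/8 + 1/8 + 0 = 1/4
  P(X=1) = 0 + 0 + 1/4 = 1/4
  P(X=2) = 0 + 1/2 + 0 = 1/2
Marginal P(Y) (column sums):
  P(Y=0) = 1/8 + 0 + 0 = 1/8
  P(Y=1) = 1/8 + 0 + 1/2 = 5/8
  P(Y=2) = 0 + 1/4 + 0 = 1/4

H(X) = -[(1/4)·log₂(1/4) + (1/4)·log₂(1/4) + (1/2)·log₂(1/2)]
  = 0.5000 + 0.5000 + 0.5000
  = 1.5000 bits
H(Y) = -[(1/8)·log₂(1/8) + (5/8)·log₂(5/8) + (1/4)·log₂(1/4)]
  = 0.3750 + 0.4238 + 0.5000
  = 1.2988 bits
H(X,Y) = -[(1/8)·log₂(1/8) + (1/8)·log₂(1/8) + (1/4)·log₂(1/4) + (1/2)·log₂(1/2)]
  = 0.3750 + 0.3750 + 0.5000 + 0.5000
  = 1.7500 bits

I(X;Y) = H(X) + H(Y) - H(X,Y)
  = 1.5000 + 1.2988 - 1.7500
  = 1.0488 bits

min(H(X), H(Y)) = min(1.5000, 1.2988) = 1.2988 bits
Normalized MI = 1.0488 / 1.2988 = 0.8075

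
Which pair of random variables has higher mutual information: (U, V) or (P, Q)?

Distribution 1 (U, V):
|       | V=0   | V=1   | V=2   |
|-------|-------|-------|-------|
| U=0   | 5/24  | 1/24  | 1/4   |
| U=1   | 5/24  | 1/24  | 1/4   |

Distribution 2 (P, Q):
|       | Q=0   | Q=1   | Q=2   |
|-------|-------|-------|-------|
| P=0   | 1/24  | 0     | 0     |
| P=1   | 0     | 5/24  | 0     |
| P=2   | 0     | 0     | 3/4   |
Distribution 1 (U, V):
Marginal P(U) (row sums):
  P(U=0) = 5/24 + 1/24 + 1/4 = 1/2
  P(U=1) = 5/24 + 1/24 + 1/4 = 1/2
Marginal P(V) (column sums):
  P(V=0) = 5/24 + 5/24 = 5/12
  P(V=1) = 1/24 + 1/24 = 1/12
  P(V=2) = 1/4 + 1/4 = 1/2

H(U) = -[(1/2)·log₂(1/2) + (1/2)·log₂(1/2)]
  = 0.5000 + 0.5000
  = 1.0000 bits
H(V) = -[(5/12)·log₂(5/12) + (1/12)·log₂(1/12) + (1/2)·log₂(1/2)]
  = 0.5263 + 0.2987 + 0.5000
  = 1.3250 bits
H(U,V) = -[(5/24)·log₂(5/24) + (1/24)·log₂(1/24) + (1/4)·log₂(1/4) + (5/24)·log₂(5/24) + (1/24)·log₂(1/24) + (1/4)·log₂(1/4)]
  = 0.4715 + 0.1910 + 0.5000 + 0.4715 + 0.1910 + 0.5000
  = 2.3250 bits

I(U;V) = H(U) + H(V) - H(U,V)
  = 1.0000 + 1.3250 - 2.3250
  = 0.0000 bits

Distribution 2 (P, Q):
Marginal P(P) (row sums):
  P(P=0) = 1/24 + 0 + 0 = 1/24
  P(P=1) = 0 + 5/24 + 0 = 5/24
  P(P=2) = 0 + 0 + 3/4 = 3/4
Marginal P(Q) (column sums):
  P(Q=0) = 1/24 + 0 + 0 = 1/24
  P(Q=1) = 0 + 5/24 + 0 = 5/24
  P(Q=2) = 0 + 0 + 3/4 = 3/4

H(P) = -[(1/24)·log₂(1/24) + (5/24)·log₂(5/24) + (3/4)·log₂(3/4)]
  = 0.1910 + 0.4715 + 0.3113
  = 0.9738 bits
H(Q) = -[(1/24)·log₂(1/24) + (5/24)·log₂(5/24) + (3/4)·log₂(3/4)]
  = 0.1910 + 0.4715 + 0.3113
  = 0.9738 bits
H(P,Q) = -[(1/24)·log₂(1/24) + (5/24)·log₂(5/24) + (3/4)·log₂(3/4)]
  = 0.1910 + 0.4715 + 0.3113
  = 0.9738 bits

I(P;Q) = H(P) + H(Q) - H(P,Q)
  = 0.9738 + 0.9738 - 0.9738
  = 0.9738 bits

I(P;Q) = 0.9738 bits > I(U;V) = 0.0000 bits, so (P, Q) has the higher mutual information (stronger dependence).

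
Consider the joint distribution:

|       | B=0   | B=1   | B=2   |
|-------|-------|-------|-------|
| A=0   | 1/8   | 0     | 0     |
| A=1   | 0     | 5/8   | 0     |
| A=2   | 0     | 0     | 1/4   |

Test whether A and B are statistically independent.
Marginal P(A) (row sums):
  P(A=0) = 1/8 + 0 + 0 = 1/8
  P(A=1) = 0 + 5/8 + 0 = 5/8
  P(A=2) = 0 + 0 + 1/4 = 1/4
Marginal P(B) (column sums):
  P(B=0) = 1/8 + 0 + 0 = 1/8
  P(B=1) = 0 + 5/8 + 0 = 5/8
  P(B=2) = 0 + 0 + 1/4 = 1/4

A and B are independent iff P(A=i,B=j) = P(A=i)·P(B=j) for every cell.
  P(A=0)·P(B=0) = 1/8 × 1/8 = 1/64, but P(A=0,B=0) = 1/8 ✗

No, A and B are not independent. Quantitatively, I(A;B) > 0:

H(A) = -[(1/8)·log₂(1/8) + (5/8)·log₂(5/8) + (1/4)·log₂(1/4)]
  = 0.3750 + 0.4238 + 0.5000
  = 1.2988 bits
H(B) = -[(1/8)·log₂(1/8) + (5/8)·log₂(5/8) + (1/4)·log₂(1/4)]
  = 0.3750 + 0.4238 + 0.5000
  = 1.2988 bits
H(A,B) = -[(1/8)·log₂(1/8) + (5/8)·log₂(5/8) + (1/4)·log₂(1/4)]
  = 0.3750 + 0.4238 + 0.5000
  = 1.2988 bits
I(A;B) = H(A) + H(B) - H(A,B) = 1.2988 + 1.2988 - 1.2988 = 1.2988 bits > 0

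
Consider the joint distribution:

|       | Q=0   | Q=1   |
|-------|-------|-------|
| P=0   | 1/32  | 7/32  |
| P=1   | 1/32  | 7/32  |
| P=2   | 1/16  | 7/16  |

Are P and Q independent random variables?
Marginal P(P) (row sums):
  P(P=0) = 1/32 + 7/32 = 1/4
  P(P=1) = 1/32 + 7/32 = 1/4
  P(P=2) = 1/16 + 7/16 = 1/2
Marginal P(Q) (column sums):
  P(Q=0) = 1/32 + 1/32 + 1/16 = 1/8
  P(Q=1) = 7/32 + 7/32 + 7/16 = 7/8

P and Q are independent iff P(P=i,Q=j) = P(P=i)·P(Q=j) for every cell.
  P(P=0)·P(Q=0) = 1/4 × 1/8 = 1/32 = P(P=0,Q=0) ✓
  P(P=0)·P(Q=1) = 1/4 × 7/8 = 7/32 = P(P=0,Q=1) ✓
  P(P=1)·P(Q=0) = 1/4 × 1/8 = 1/32 = P(P=1,Q=0) ✓
  P(P=1)·P(Q=1) = 1/4 × 7/8 = 7/32 = P(P=1,Q=1) ✓
  P(P=2)·P(Q=0) = 1/2 × 1/8 = 1/16 = P(P=2,Q=0) ✓
  P(P=2)·P(Q=1) = 1/2 × 7/8 = 7/16 = P(P=2,Q=1) ✓

Yes, P and Q are independent: every cell factors, so I(P;Q) = 0 bits.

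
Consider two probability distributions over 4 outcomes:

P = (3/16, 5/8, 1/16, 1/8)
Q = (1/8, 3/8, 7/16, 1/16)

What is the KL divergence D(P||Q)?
D(P||Q) = Σ P(i) log₂(P(i)/Q(i))
  i=0: (3/16) × log₂((3/16)/(1/8)) = (3/16) × log₂(3/2) = 0.1097
  i=1: (5/8) × log₂((5/8)/(3/8)) = (5/8) × log₂(5/3) = 0.4606
  i=2: (1/16) × log₂((1/16)/(7/16)) = (1/16) × log₂(1/7) = -0.1755
  i=3: (1/8) × log₂((1/8)/(1/16)) = (1/8) × log₂(2) = 0.1250
D(P||Q) = 0.1097 + 0.4606 - 0.1755 + 0.1250
  = 0.5198 bits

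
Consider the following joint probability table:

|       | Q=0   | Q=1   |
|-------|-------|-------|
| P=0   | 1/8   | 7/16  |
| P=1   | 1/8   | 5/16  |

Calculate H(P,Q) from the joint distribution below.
H(P,Q) = -Σ P(P,Q) log₂ P(P,Q), summed over the non-zero cells:
H(P,Q) = -[(1/8)·log₂(1/8) + (7/16)·log₂(7/16) + (1/8)·log₂(1/8) + (5/16)·log₂(5/16)]
  = 0.3750 + 0.5218 + 0.3750 + 0.5244
  = 1.7962 bits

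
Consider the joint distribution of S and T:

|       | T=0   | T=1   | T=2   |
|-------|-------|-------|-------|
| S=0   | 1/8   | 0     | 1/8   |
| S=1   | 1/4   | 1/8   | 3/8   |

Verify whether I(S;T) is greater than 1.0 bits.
Marginal P(S) (row sums):
  P(S=0) = 1/8 + 0 + 1/8 = 1/4
  P(S=1) = 1/4 + 1/8 + 3/8 = 3/4
Marginal P(T) (column sums):
  P(T=0) = 1/8 + 1/4 = 3/8
  P(T=1) = 0 + 1/8 = 1/8
  P(T=2) = 1/8 + 3/8 = 1/2

H(S) = -[(1/4)·log₂(1/4) + (3/4)·log₂(3/4)]
  = 0.5000 + 0.3113
  = 0.8113 bits
H(T) = -[(3/8)·log₂(3/8) + (1/8)·log₂(1/8) + (1/2)·log₂(1/2)]
  = 0.5306 + 0.3750 + 0.5000
  = 1.4056 bits
H(S,T) = -[(1/8)·log₂(1/8) + (1/8)·log₂(1/8) + (1/4)·log₂(1/4) + (1/8)·log₂(1/8) + (3/8)·log₂(3/8)]
  = 0.3750 + 0.3750 + 0.5000 + 0.3750 + 0.5306
  = 2.1556 bits

I(S;T) = H(S) + H(T) - H(S,T)
  = 0.8113 + 1.4056 - 2.1556
  = 0.0613 bits

No. I(S;T) = 0.0613 bits, which is ≤ 1.0 bits.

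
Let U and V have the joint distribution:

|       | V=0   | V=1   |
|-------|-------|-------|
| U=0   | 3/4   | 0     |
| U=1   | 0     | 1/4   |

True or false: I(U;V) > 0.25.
Marginal P(U) (row sums):
  P(U=0) = 3/4 + 0 = 3/4
  P(U=1) = 0 + 1/4 = 1/4
Marginal P(V) (column sums):
  P(V=0) = 3/4 + 0 = 3/4
  P(V=1) = 0 + 1/4 = 1/4

H(U) = -[(3/4)·log₂(3/4) + (1/4)·log₂(1/4)]
  = 0.3113 + 0.5000
  = 0.8113 bits
H(V) = -[(3/4)·log₂(3/4) + (1/4)·log₂(1/4)]
  = 0.3113 + 0.5000
  = 0.8113 bits
H(U,V) = -[(3/4)·log₂(3/4) + (1/4)·log₂(1/4)]
  = 0.3113 + 0.5000
  = 0.8113 bits

I(U;V) = H(U) + H(V) - H(U,V)
  = 0.8113 + 0.8113 - 0.8113
  = 0.8113 bits

True. I(U;V) = 0.8113 bits, which is > 0.25 bits.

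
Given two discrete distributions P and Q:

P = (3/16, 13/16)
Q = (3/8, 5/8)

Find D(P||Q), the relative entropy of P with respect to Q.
D(P||Q) = Σ P(i) log₂(P(i)/Q(i))
  i=0: (3/16) × log₂((3/16)/(3/8)) = (3/16) × log₂(1/2) = -0.1875
  i=1: (13/16) × log₂((13/16)/(5/8)) = (13/16) × log₂(13/10) = 0.3075
D(P||Q) = -0.1875 + 0.3075
  = 0.1200 bits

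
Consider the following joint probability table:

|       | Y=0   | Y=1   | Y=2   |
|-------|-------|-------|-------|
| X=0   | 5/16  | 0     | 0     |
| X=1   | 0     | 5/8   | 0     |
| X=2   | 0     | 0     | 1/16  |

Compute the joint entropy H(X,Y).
H(X,Y) = -Σ P(X,Y) log₂ P(X,Y), summed over the non-zero cells:
H(X,Y) = -[(5/16)·log₂(5/16) + (5/8)·log₂(5/8) + (1/16)·log₂(1/16)]
  = 0.5244 + 0.4238 + 0.2500
  = 1.1982 bits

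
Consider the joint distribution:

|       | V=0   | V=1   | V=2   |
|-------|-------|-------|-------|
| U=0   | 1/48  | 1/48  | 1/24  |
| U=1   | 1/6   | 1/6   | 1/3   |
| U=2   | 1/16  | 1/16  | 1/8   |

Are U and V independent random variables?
Marginal P(U) (row sums):
  P(U=0) = 1/48 + 1/48 + 1/24 = 1/12
  P(U=1) = 1/6 + 1/6 + 1/3 = 2/3
  P(U=2) = 1/16 + 1/16 + 1/8 = 1/4
Marginal P(V) (column sums):
  P(V=0) = 1/48 + 1/6 + 1/16 = 1/4
  P(V=1) = 1/48 + 1/6 + 1/16 = 1/4
  P(V=2) = 1/24 + 1/3 + 1/8 = 1/2

U and V are independent iff P(U=i,V=j) = P(U=i)·P(V=j) for every cell.
  P(U=0)·P(V=0) = 1/12 × 1/4 = 1/48 = P(U=0,V=0) ✓
  P(U=0)·P(V=1) = 1/12 × 1/4 = 1/48 = P(U=0,V=1) ✓
  P(U=0)·P(V=2) = 1/12 × 1/2 = 1/24 = P(U=0,V=2) ✓
  P(U=1)·P(V=0) = 2/3 × 1/4 = 1/6 = P(U=1,V=0) ✓
  P(U=1)·P(V=1) = 2/3 × 1/4 = 1/6 = P(U=1,V=1) ✓
  P(U=1)·P(V=2) = 2/3 × 1/2 = 1/3 = P(U=1,V=2) ✓
  P(U=2)·P(V=0) = 1/4 × 1/4 = 1/16 = P(U=2,V=0) ✓
  P(U=2)·P(V=1) = 1/4 × 1/4 = 1/16 = P(U=2,V=1) ✓
  P(U=2)·P(V=2) = 1/4 × 1/2 = 1/8 = P(U=2,V=2) ✓

Yes, U and V are independent: every cell factors, so I(U;V) = 0 bits.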